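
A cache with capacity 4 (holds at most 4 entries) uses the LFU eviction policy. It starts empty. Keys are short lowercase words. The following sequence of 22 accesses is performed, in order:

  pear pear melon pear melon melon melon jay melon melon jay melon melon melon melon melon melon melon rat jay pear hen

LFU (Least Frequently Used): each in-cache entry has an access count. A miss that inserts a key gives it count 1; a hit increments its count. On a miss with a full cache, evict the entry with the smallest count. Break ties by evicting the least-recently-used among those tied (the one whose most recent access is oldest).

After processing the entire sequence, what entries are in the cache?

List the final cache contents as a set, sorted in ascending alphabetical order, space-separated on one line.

LFU simulation (capacity=4):
  1. access pear: MISS. Cache: [pear(c=1)]
  2. access pear: HIT, count now 2. Cache: [pear(c=2)]
  3. access melon: MISS. Cache: [melon(c=1) pear(c=2)]
  4. access pear: HIT, count now 3. Cache: [melon(c=1) pear(c=3)]
  5. access melon: HIT, count now 2. Cache: [melon(c=2) pear(c=3)]
  6. access melon: HIT, count now 3. Cache: [pear(c=3) melon(c=3)]
  7. access melon: HIT, count now 4. Cache: [pear(c=3) melon(c=4)]
  8. access jay: MISS. Cache: [jay(c=1) pear(c=3) melon(c=4)]
  9. access melon: HIT, count now 5. Cache: [jay(c=1) pear(c=3) melon(c=5)]
  10. access melon: HIT, count now 6. Cache: [jay(c=1) pear(c=3) melon(c=6)]
  11. access jay: HIT, count now 2. Cache: [jay(c=2) pear(c=3) melon(c=6)]
  12. access melon: HIT, count now 7. Cache: [jay(c=2) pear(c=3) melon(c=7)]
  13. access melon: HIT, count now 8. Cache: [jay(c=2) pear(c=3) melon(c=8)]
  14. access melon: HIT, count now 9. Cache: [jay(c=2) pear(c=3) melon(c=9)]
  15. access melon: HIT, count now 10. Cache: [jay(c=2) pear(c=3) melon(c=10)]
  16. access melon: HIT, count now 11. Cache: [jay(c=2) pear(c=3) melon(c=11)]
  17. access melon: HIT, count now 12. Cache: [jay(c=2) pear(c=3) melon(c=12)]
  18. access melon: HIT, count now 13. Cache: [jay(c=2) pear(c=3) melon(c=13)]
  19. access rat: MISS. Cache: [rat(c=1) jay(c=2) pear(c=3) melon(c=13)]
  20. access jay: HIT, count now 3. Cache: [rat(c=1) pear(c=3) jay(c=3) melon(c=13)]
  21. access pear: HIT, count now 4. Cache: [rat(c=1) jay(c=3) pear(c=4) melon(c=13)]
  22. access hen: MISS, evict rat(c=1). Cache: [hen(c=1) jay(c=3) pear(c=4) melon(c=13)]
Total: 17 hits, 5 misses, 1 evictions

Answer: hen jay melon pear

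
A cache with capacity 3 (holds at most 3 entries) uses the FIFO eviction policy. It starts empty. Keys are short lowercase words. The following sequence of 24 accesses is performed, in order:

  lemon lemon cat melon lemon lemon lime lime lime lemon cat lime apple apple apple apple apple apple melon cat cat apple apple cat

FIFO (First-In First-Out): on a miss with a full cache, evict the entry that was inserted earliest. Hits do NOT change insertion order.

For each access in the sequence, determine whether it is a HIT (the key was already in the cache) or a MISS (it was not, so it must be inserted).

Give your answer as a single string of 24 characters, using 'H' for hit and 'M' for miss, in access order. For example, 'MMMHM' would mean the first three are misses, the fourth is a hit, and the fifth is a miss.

FIFO simulation (capacity=3):
  1. access lemon: MISS. Cache (old->new): [lemon]
  2. access lemon: HIT. Cache (old->new): [lemon]
  3. access cat: MISS. Cache (old->new): [lemon cat]
  4. access melon: MISS. Cache (old->new): [lemon cat melon]
  5. access lemon: HIT. Cache (old->new): [lemon cat melon]
  6. access lemon: HIT. Cache (old->new): [lemon cat melon]
  7. access lime: MISS, evict lemon. Cache (old->new): [cat melon lime]
  8. access lime: HIT. Cache (old->new): [cat melon lime]
  9. access lime: HIT. Cache (old->new): [cat melon lime]
  10. access lemon: MISS, evict cat. Cache (old->new): [melon lime lemon]
  11. access cat: MISS, evict melon. Cache (old->new): [lime lemon cat]
  12. access lime: HIT. Cache (old->new): [lime lemon cat]
  13. access apple: MISS, evict lime. Cache (old->new): [lemon cat apple]
  14. access apple: HIT. Cache (old->new): [lemon cat apple]
  15. access apple: HIT. Cache (old->new): [lemon cat apple]
  16. access apple: HIT. Cache (old->new): [lemon cat apple]
  17. access apple: HIT. Cache (old->new): [lemon cat apple]
  18. access apple: HIT. Cache (old->new): [lemon cat apple]
  19. access melon: MISS, evict lemon. Cache (old->new): [cat apple melon]
  20. access cat: HIT. Cache (old->new): [cat apple melon]
  21. access cat: HIT. Cache (old->new): [cat apple melon]
  22. access apple: HIT. Cache (old->new): [cat apple melon]
  23. access apple: HIT. Cache (old->new): [cat apple melon]
  24. access cat: HIT. Cache (old->new): [cat apple melon]
Total: 16 hits, 8 misses, 5 evictions

Answer: MHMMHHMHHMMHMHHHHHMHHHHH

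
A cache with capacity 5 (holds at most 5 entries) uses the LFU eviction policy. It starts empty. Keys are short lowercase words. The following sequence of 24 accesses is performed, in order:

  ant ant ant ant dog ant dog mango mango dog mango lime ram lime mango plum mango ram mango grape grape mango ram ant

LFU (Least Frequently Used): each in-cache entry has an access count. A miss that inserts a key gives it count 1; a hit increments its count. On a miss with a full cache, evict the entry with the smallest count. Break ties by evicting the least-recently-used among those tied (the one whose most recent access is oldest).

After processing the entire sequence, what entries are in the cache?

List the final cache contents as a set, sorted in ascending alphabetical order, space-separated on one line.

LFU simulation (capacity=5):
  1. access ant: MISS. Cache: [ant(c=1)]
  2. access ant: HIT, count now 2. Cache: [ant(c=2)]
  3. access ant: HIT, count now 3. Cache: [ant(c=3)]
  4. access ant: HIT, count now 4. Cache: [ant(c=4)]
  5. access dog: MISS. Cache: [dog(c=1) ant(c=4)]
  6. access ant: HIT, count now 5. Cache: [dog(c=1) ant(c=5)]
  7. access dog: HIT, count now 2. Cache: [dog(c=2) ant(c=5)]
  8. access mango: MISS. Cache: [mango(c=1) dog(c=2) ant(c=5)]
  9. access mango: HIT, count now 2. Cache: [dog(c=2) mango(c=2) ant(c=5)]
  10. access dog: HIT, count now 3. Cache: [mango(c=2) dog(c=3) ant(c=5)]
  11. access mango: HIT, count now 3. Cache: [dog(c=3) mango(c=3) ant(c=5)]
  12. access lime: MISS. Cache: [lime(c=1) dog(c=3) mango(c=3) ant(c=5)]
  13. access ram: MISS. Cache: [lime(c=1) ram(c=1) dog(c=3) mango(c=3) ant(c=5)]
  14. access lime: HIT, count now 2. Cache: [ram(c=1) lime(c=2) dog(c=3) mango(c=3) ant(c=5)]
  15. access mango: HIT, count now 4. Cache: [ram(c=1) lime(c=2) dog(c=3) mango(c=4) ant(c=5)]
  16. access plum: MISS, evict ram(c=1). Cache: [plum(c=1) lime(c=2) dog(c=3) mango(c=4) ant(c=5)]
  17. access mango: HIT, count now 5. Cache: [plum(c=1) lime(c=2) dog(c=3) ant(c=5) mango(c=5)]
  18. access ram: MISS, evict plum(c=1). Cache: [ram(c=1) lime(c=2) dog(c=3) ant(c=5) mango(c=5)]
  19. access mango: HIT, count now 6. Cache: [ram(c=1) lime(c=2) dog(c=3) ant(c=5) mango(c=6)]
  20. access grape: MISS, evict ram(c=1). Cache: [grape(c=1) lime(c=2) dog(c=3) ant(c=5) mango(c=6)]
  21. access grape: HIT, count now 2. Cache: [lime(c=2) grape(c=2) dog(c=3) ant(c=5) mango(c=6)]
  22. access mango: HIT, count now 7. Cache: [lime(c=2) grape(c=2) dog(c=3) ant(c=5) mango(c=7)]
  23. access ram: MISS, evict lime(c=2). Cache: [ram(c=1) grape(c=2) dog(c=3) ant(c=5) mango(c=7)]
  24. access ant: HIT, count now 6. Cache: [ram(c=1) grape(c=2) dog(c=3) ant(c=6) mango(c=7)]
Total: 15 hits, 9 misses, 4 evictions

Answer: ant dog grape mango ram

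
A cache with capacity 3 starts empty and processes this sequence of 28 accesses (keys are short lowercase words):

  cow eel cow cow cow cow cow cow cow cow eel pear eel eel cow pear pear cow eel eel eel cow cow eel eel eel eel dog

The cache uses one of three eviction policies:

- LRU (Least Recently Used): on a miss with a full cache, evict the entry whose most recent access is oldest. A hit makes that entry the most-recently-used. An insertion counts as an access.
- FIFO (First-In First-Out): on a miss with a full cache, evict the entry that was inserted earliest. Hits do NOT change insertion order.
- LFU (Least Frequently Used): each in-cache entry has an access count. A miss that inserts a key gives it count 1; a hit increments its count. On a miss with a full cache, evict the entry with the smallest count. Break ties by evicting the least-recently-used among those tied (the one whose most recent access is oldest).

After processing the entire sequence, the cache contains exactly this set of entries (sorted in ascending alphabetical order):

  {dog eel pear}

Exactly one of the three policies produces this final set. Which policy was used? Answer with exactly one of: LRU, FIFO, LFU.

Simulating under each policy and comparing final sets:
  LRU: final set = {cow dog eel} -> differs
  FIFO: final set = {dog eel pear} -> MATCHES target
  LFU: final set = {cow dog eel} -> differs
Only FIFO produces the target set.

Answer: FIFO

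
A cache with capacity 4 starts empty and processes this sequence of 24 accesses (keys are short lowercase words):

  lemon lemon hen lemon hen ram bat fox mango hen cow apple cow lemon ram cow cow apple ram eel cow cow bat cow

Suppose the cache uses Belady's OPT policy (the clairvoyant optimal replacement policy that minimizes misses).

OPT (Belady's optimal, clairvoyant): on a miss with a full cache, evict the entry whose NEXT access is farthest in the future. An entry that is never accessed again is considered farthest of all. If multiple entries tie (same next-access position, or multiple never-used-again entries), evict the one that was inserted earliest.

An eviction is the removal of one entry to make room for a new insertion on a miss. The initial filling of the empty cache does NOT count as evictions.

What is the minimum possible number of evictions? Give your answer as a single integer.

Answer: 6

Derivation:
OPT (Belady) simulation (capacity=4):
  1. access lemon: MISS. Cache: [lemon]
  2. access lemon: HIT. Next use of lemon: step 4. Cache: [lemon]
  3. access hen: MISS. Cache: [lemon hen]
  4. access lemon: HIT. Next use of lemon: step 14. Cache: [lemon hen]
  5. access hen: HIT. Next use of hen: step 10. Cache: [lemon hen]
  6. access ram: MISS. Cache: [lemon hen ram]
  7. access bat: MISS. Cache: [lemon hen ram bat]
  8. access fox: MISS, evict bat (next use: step 23). Cache: [lemon hen ram fox]
  9. access mango: MISS, evict fox (next use: never). Cache: [lemon hen ram mango]
  10. access hen: HIT. Next use of hen: never. Cache: [lemon hen ram mango]
  11. access cow: MISS, evict hen (next use: never). Cache: [lemon ram mango cow]
  12. access apple: MISS, evict mango (next use: never). Cache: [lemon ram cow apple]
  13. access cow: HIT. Next use of cow: step 16. Cache: [lemon ram cow apple]
  14. access lemon: HIT. Next use of lemon: never. Cache: [lemon ram cow apple]
  15. access ram: HIT. Next use of ram: step 19. Cache: [lemon ram cow apple]
  16. access cow: HIT. Next use of cow: step 17. Cache: [lemon ram cow apple]
  17. access cow: HIT. Next use of cow: step 21. Cache: [lemon ram cow apple]
  18. access apple: HIT. Next use of apple: never. Cache: [lemon ram cow apple]
  19. access ram: HIT. Next use of ram: never. Cache: [lemon ram cow apple]
  20. access eel: MISS, evict lemon (next use: never). Cache: [ram cow apple eel]
  21. access cow: HIT. Next use of cow: step 22. Cache: [ram cow apple eel]
  22. access cow: HIT. Next use of cow: step 24. Cache: [ram cow apple eel]
  23. access bat: MISS, evict ram (next use: never). Cache: [cow apple eel bat]
  24. access cow: HIT. Next use of cow: never. Cache: [cow apple eel bat]
Total: 14 hits, 10 misses, 6 evictions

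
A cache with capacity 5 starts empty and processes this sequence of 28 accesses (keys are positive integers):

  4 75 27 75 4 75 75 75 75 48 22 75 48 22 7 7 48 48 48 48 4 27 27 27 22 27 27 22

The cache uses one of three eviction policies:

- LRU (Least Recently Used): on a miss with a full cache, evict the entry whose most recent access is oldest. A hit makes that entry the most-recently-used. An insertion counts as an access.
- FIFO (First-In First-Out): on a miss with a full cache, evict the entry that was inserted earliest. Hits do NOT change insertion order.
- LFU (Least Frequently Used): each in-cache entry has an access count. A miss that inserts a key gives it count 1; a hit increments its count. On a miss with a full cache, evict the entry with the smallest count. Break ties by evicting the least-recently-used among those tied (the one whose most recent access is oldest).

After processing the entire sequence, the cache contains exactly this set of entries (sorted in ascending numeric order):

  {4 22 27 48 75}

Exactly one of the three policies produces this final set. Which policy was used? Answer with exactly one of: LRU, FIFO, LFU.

Answer: LFU

Derivation:
Simulating under each policy and comparing final sets:
  LRU: final set = {4 7 22 27 48} -> differs
  FIFO: final set = {4 7 22 27 48} -> differs
  LFU: final set = {4 22 27 48 75} -> MATCHES target
Only LFU produces the target set.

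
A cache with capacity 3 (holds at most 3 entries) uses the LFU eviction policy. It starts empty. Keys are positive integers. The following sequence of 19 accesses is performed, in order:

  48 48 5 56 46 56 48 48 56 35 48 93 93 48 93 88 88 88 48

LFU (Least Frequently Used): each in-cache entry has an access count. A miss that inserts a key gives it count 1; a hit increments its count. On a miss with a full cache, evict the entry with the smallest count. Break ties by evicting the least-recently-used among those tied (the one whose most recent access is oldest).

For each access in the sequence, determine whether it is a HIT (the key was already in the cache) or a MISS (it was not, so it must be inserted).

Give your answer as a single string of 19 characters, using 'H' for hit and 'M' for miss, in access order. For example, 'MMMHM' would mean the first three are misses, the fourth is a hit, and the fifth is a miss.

LFU simulation (capacity=3):
  1. access 48: MISS. Cache: [48(c=1)]
  2. access 48: HIT, count now 2. Cache: [48(c=2)]
  3. access 5: MISS. Cache: [5(c=1) 48(c=2)]
  4. access 56: MISS. Cache: [5(c=1) 56(c=1) 48(c=2)]
  5. access 46: MISS, evict 5(c=1). Cache: [56(c=1) 46(c=1) 48(c=2)]
  6. access 56: HIT, count now 2. Cache: [46(c=1) 48(c=2) 56(c=2)]
  7. access 48: HIT, count now 3. Cache: [46(c=1) 56(c=2) 48(c=3)]
  8. access 48: HIT, count now 4. Cache: [46(c=1) 56(c=2) 48(c=4)]
  9. access 56: HIT, count now 3. Cache: [46(c=1) 56(c=3) 48(c=4)]
  10. access 35: MISS, evict 46(c=1). Cache: [35(c=1) 56(c=3) 48(c=4)]
  11. access 48: HIT, count now 5. Cache: [35(c=1) 56(c=3) 48(c=5)]
  12. access 93: MISS, evict 35(c=1). Cache: [93(c=1) 56(c=3) 48(c=5)]
  13. access 93: HIT, count now 2. Cache: [93(c=2) 56(c=3) 48(c=5)]
  14. access 48: HIT, count now 6. Cache: [93(c=2) 56(c=3) 48(c=6)]
  15. access 93: HIT, count now 3. Cache: [56(c=3) 93(c=3) 48(c=6)]
  16. access 88: MISS, evict 56(c=3). Cache: [88(c=1) 93(c=3) 48(c=6)]
  17. access 88: HIT, count now 2. Cache: [88(c=2) 93(c=3) 48(c=6)]
  18. access 88: HIT, count now 3. Cache: [93(c=3) 88(c=3) 48(c=6)]
  19. access 48: HIT, count now 7. Cache: [93(c=3) 88(c=3) 48(c=7)]
Total: 12 hits, 7 misses, 4 evictions

Answer: MHMMMHHHHMHMHHHMHHH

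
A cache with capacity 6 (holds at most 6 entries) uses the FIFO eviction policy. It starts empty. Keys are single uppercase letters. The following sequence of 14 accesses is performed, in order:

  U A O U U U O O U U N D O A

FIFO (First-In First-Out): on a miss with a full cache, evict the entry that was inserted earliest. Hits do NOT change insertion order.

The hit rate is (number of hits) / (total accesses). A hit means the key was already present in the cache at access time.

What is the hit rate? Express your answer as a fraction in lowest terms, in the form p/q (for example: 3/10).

FIFO simulation (capacity=6):
  1. access U: MISS. Cache (old->new): [U]
  2. access A: MISS. Cache (old->new): [U A]
  3. access O: MISS. Cache (old->new): [U A O]
  4. access U: HIT. Cache (old->new): [U A O]
  5. access U: HIT. Cache (old->new): [U A O]
  6. access U: HIT. Cache (old->new): [U A O]
  7. access O: HIT. Cache (old->new): [U A O]
  8. access O: HIT. Cache (old->new): [U A O]
  9. access U: HIT. Cache (old->new): [U A O]
  10. access U: HIT. Cache (old->new): [U A O]
  11. access N: MISS. Cache (old->new): [U A O N]
  12. access D: MISS. Cache (old->new): [U A O N D]
  13. access O: HIT. Cache (old->new): [U A O N D]
  14. access A: HIT. Cache (old->new): [U A O N D]
Total: 9 hits, 5 misses, 0 evictions

Hit rate = 9/14

Answer: 9/14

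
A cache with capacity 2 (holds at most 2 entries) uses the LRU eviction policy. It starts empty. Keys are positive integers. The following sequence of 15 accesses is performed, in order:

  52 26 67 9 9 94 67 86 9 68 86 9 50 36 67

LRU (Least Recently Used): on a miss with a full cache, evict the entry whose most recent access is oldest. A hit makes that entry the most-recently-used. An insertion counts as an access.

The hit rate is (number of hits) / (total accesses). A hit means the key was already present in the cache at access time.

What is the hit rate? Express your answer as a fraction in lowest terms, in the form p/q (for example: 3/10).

Answer: 1/15

Derivation:
LRU simulation (capacity=2):
  1. access 52: MISS. Cache (LRU->MRU): [52]
  2. access 26: MISS. Cache (LRU->MRU): [52 26]
  3. access 67: MISS, evict 52. Cache (LRU->MRU): [26 67]
  4. access 9: MISS, evict 26. Cache (LRU->MRU): [67 9]
  5. access 9: HIT. Cache (LRU->MRU): [67 9]
  6. access 94: MISS, evict 67. Cache (LRU->MRU): [9 94]
  7. access 67: MISS, evict 9. Cache (LRU->MRU): [94 67]
  8. access 86: MISS, evict 94. Cache (LRU->MRU): [67 86]
  9. access 9: MISS, evict 67. Cache (LRU->MRU): [86 9]
  10. access 68: MISS, evict 86. Cache (LRU->MRU): [9 68]
  11. access 86: MISS, evict 9. Cache (LRU->MRU): [68 86]
  12. access 9: MISS, evict 68. Cache (LRU->MRU): [86 9]
  13. access 50: MISS, evict 86. Cache (LRU->MRU): [9 50]
  14. access 36: MISS, evict 9. Cache (LRU->MRU): [50 36]
  15. access 67: MISS, evict 50. Cache (LRU->MRU): [36 67]
Total: 1 hits, 14 misses, 12 evictions

Hit rate = 1/15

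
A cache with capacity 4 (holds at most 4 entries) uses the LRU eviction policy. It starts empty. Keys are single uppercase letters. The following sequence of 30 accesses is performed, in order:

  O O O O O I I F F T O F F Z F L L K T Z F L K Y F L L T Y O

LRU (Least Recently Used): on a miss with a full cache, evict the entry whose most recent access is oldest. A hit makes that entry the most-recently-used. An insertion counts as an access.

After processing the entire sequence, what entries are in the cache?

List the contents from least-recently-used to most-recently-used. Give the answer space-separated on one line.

Answer: L T Y O

Derivation:
LRU simulation (capacity=4):
  1. access O: MISS. Cache (LRU->MRU): [O]
  2. access O: HIT. Cache (LRU->MRU): [O]
  3. access O: HIT. Cache (LRU->MRU): [O]
  4. access O: HIT. Cache (LRU->MRU): [O]
  5. access O: HIT. Cache (LRU->MRU): [O]
  6. access I: MISS. Cache (LRU->MRU): [O I]
  7. access I: HIT. Cache (LRU->MRU): [O I]
  8. access F: MISS. Cache (LRU->MRU): [O I F]
  9. access F: HIT. Cache (LRU->MRU): [O I F]
  10. access T: MISS. Cache (LRU->MRU): [O I F T]
  11. access O: HIT. Cache (LRU->MRU): [I F T O]
  12. access F: HIT. Cache (LRU->MRU): [I T O F]
  13. access F: HIT. Cache (LRU->MRU): [I T O F]
  14. access Z: MISS, evict I. Cache (LRU->MRU): [T O F Z]
  15. access F: HIT. Cache (LRU->MRU): [T O Z F]
  16. access L: MISS, evict T. Cache (LRU->MRU): [O Z F L]
  17. access L: HIT. Cache (LRU->MRU): [O Z F L]
  18. access K: MISS, evict O. Cache (LRU->MRU): [Z F L K]
  19. access T: MISS, evict Z. Cache (LRU->MRU): [F L K T]
  20. access Z: MISS, evict F. Cache (LRU->MRU): [L K T Z]
  21. access F: MISS, evict L. Cache (LRU->MRU): [K T Z F]
  22. access L: MISS, evict K. Cache (LRU->MRU): [T Z F L]
  23. access K: MISS, evict T. Cache (LRU->MRU): [Z F L K]
  24. access Y: MISS, evict Z. Cache (LRU->MRU): [F L K Y]
  25. access F: HIT. Cache (LRU->MRU): [L K Y F]
  26. access L: HIT. Cache (LRU->MRU): [K Y F L]
  27. access L: HIT. Cache (LRU->MRU): [K Y F L]
  28. access T: MISS, evict K. Cache (LRU->MRU): [Y F L T]
  29. access Y: HIT. Cache (LRU->MRU): [F L T Y]
  30. access O: MISS, evict F. Cache (LRU->MRU): [L T Y O]
Total: 15 hits, 15 misses, 11 evictions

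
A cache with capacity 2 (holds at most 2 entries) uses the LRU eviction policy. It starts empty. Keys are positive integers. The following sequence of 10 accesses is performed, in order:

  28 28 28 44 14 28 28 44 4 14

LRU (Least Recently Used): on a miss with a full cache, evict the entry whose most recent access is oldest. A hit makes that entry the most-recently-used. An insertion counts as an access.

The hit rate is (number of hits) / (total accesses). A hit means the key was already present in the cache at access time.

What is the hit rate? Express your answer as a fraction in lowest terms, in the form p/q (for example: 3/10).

LRU simulation (capacity=2):
  1. access 28: MISS. Cache (LRU->MRU): [28]
  2. access 28: HIT. Cache (LRU->MRU): [28]
  3. access 28: HIT. Cache (LRU->MRU): [28]
  4. access 44: MISS. Cache (LRU->MRU): [28 44]
  5. access 14: MISS, evict 28. Cache (LRU->MRU): [44 14]
  6. access 28: MISS, evict 44. Cache (LRU->MRU): [14 28]
  7. access 28: HIT. Cache (LRU->MRU): [14 28]
  8. access 44: MISS, evict 14. Cache (LRU->MRU): [28 44]
  9. access 4: MISS, evict 28. Cache (LRU->MRU): [44 4]
  10. access 14: MISS, evict 44. Cache (LRU->MRU): [4 14]
Total: 3 hits, 7 misses, 5 evictions

Hit rate = 3/10

Answer: 3/10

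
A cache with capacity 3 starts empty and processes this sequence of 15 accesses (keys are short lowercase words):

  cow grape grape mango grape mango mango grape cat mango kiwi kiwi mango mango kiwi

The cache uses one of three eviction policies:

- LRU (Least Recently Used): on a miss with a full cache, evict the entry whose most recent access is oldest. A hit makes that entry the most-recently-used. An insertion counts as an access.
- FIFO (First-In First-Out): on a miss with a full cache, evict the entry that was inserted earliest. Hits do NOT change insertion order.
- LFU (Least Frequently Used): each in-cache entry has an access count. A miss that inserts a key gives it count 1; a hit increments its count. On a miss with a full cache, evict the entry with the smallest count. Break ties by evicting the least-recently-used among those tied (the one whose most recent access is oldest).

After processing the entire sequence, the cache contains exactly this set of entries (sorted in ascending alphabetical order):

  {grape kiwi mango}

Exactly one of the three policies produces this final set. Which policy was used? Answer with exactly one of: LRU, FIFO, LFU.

Simulating under each policy and comparing final sets:
  LRU: final set = {cat kiwi mango} -> differs
  FIFO: final set = {cat kiwi mango} -> differs
  LFU: final set = {grape kiwi mango} -> MATCHES target
Only LFU produces the target set.

Answer: LFU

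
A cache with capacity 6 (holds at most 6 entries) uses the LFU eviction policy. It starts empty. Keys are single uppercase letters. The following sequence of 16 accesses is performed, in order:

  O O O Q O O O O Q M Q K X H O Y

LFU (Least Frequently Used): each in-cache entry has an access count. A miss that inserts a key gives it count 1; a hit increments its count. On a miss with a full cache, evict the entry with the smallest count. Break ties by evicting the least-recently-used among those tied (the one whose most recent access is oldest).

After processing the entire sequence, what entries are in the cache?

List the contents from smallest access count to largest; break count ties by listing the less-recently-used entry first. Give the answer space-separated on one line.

LFU simulation (capacity=6):
  1. access O: MISS. Cache: [O(c=1)]
  2. access O: HIT, count now 2. Cache: [O(c=2)]
  3. access O: HIT, count now 3. Cache: [O(c=3)]
  4. access Q: MISS. Cache: [Q(c=1) O(c=3)]
  5. access O: HIT, count now 4. Cache: [Q(c=1) O(c=4)]
  6. access O: HIT, count now 5. Cache: [Q(c=1) O(c=5)]
  7. access O: HIT, count now 6. Cache: [Q(c=1) O(c=6)]
  8. access O: HIT, count now 7. Cache: [Q(c=1) O(c=7)]
  9. access Q: HIT, count now 2. Cache: [Q(c=2) O(c=7)]
  10. access M: MISS. Cache: [M(c=1) Q(c=2) O(c=7)]
  11. access Q: HIT, count now 3. Cache: [M(c=1) Q(c=3) O(c=7)]
  12. access K: MISS. Cache: [M(c=1) K(c=1) Q(c=3) O(c=7)]
  13. access X: MISS. Cache: [M(c=1) K(c=1) X(c=1) Q(c=3) O(c=7)]
  14. access H: MISS. Cache: [M(c=1) K(c=1) X(c=1) H(c=1) Q(c=3) O(c=7)]
  15. access O: HIT, count now 8. Cache: [M(c=1) K(c=1) X(c=1) H(c=1) Q(c=3) O(c=8)]
  16. access Y: MISS, evict M(c=1). Cache: [K(c=1) X(c=1) H(c=1) Y(c=1) Q(c=3) O(c=8)]
Total: 9 hits, 7 misses, 1 evictions

Answer: K X H Y Q O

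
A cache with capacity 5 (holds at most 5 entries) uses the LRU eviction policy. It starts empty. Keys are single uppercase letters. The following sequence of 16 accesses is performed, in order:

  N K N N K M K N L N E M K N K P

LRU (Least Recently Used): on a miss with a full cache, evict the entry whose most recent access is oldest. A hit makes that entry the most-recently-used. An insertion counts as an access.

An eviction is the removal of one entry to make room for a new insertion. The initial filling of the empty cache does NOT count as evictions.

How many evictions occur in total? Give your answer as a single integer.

Answer: 1

Derivation:
LRU simulation (capacity=5):
  1. access N: MISS. Cache (LRU->MRU): [N]
  2. access K: MISS. Cache (LRU->MRU): [N K]
  3. access N: HIT. Cache (LRU->MRU): [K N]
  4. access N: HIT. Cache (LRU->MRU): [K N]
  5. access K: HIT. Cache (LRU->MRU): [N K]
  6. access M: MISS. Cache (LRU->MRU): [N K M]
  7. access K: HIT. Cache (LRU->MRU): [N M K]
  8. access N: HIT. Cache (LRU->MRU): [M K N]
  9. access L: MISS. Cache (LRU->MRU): [M K N L]
  10. access N: HIT. Cache (LRU->MRU): [M K L N]
  11. access E: MISS. Cache (LRU->MRU): [M K L N E]
  12. access M: HIT. Cache (LRU->MRU): [K L N E M]
  13. access K: HIT. Cache (LRU->MRU): [L N E M K]
  14. access N: HIT. Cache (LRU->MRU): [L E M K N]
  15. access K: HIT. Cache (LRU->MRU): [L E M N K]
  16. access P: MISS, evict L. Cache (LRU->MRU): [E M N K P]
Total: 10 hits, 6 misses, 1 evictions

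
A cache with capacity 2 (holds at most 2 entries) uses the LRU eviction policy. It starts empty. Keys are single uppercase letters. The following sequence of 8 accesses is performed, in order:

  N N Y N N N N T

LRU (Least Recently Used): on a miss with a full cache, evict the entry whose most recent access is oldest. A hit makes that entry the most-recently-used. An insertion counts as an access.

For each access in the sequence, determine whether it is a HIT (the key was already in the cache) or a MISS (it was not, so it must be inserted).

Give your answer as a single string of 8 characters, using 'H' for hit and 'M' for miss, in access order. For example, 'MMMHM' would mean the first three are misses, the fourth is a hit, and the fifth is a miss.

Answer: MHMHHHHM

Derivation:
LRU simulation (capacity=2):
  1. access N: MISS. Cache (LRU->MRU): [N]
  2. access N: HIT. Cache (LRU->MRU): [N]
  3. access Y: MISS. Cache (LRU->MRU): [N Y]
  4. access N: HIT. Cache (LRU->MRU): [Y N]
  5. access N: HIT. Cache (LRU->MRU): [Y N]
  6. access N: HIT. Cache (LRU->MRU): [Y N]
  7. access N: HIT. Cache (LRU->MRU): [Y N]
  8. access T: MISS, evict Y. Cache (LRU->MRU): [N T]
Total: 5 hits, 3 misses, 1 evictions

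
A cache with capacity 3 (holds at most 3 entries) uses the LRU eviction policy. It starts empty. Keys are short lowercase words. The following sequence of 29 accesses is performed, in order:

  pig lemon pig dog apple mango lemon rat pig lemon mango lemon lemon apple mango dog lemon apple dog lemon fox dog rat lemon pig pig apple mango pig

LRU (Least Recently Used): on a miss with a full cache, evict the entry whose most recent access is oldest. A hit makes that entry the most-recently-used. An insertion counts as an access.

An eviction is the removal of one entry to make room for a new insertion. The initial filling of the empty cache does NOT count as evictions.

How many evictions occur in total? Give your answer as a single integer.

LRU simulation (capacity=3):
  1. access pig: MISS. Cache (LRU->MRU): [pig]
  2. access lemon: MISS. Cache (LRU->MRU): [pig lemon]
  3. access pig: HIT. Cache (LRU->MRU): [lemon pig]
  4. access dog: MISS. Cache (LRU->MRU): [lemon pig dog]
  5. access apple: MISS, evict lemon. Cache (LRU->MRU): [pig dog apple]
  6. access mango: MISS, evict pig. Cache (LRU->MRU): [dog apple mango]
  7. access lemon: MISS, evict dog. Cache (LRU->MRU): [apple mango lemon]
  8. access rat: MISS, evict apple. Cache (LRU->MRU): [mango lemon rat]
  9. access pig: MISS, evict mango. Cache (LRU->MRU): [lemon rat pig]
  10. access lemon: HIT. Cache (LRU->MRU): [rat pig lemon]
  11. access mango: MISS, evict rat. Cache (LRU->MRU): [pig lemon mango]
  12. access lemon: HIT. Cache (LRU->MRU): [pig mango lemon]
  13. access lemon: HIT. Cache (LRU->MRU): [pig mango lemon]
  14. access apple: MISS, evict pig. Cache (LRU->MRU): [mango lemon apple]
  15. access mango: HIT. Cache (LRU->MRU): [lemon apple mango]
  16. access dog: MISS, evict lemon. Cache (LRU->MRU): [apple mango dog]
  17. access lemon: MISS, evict apple. Cache (LRU->MRU): [mango dog lemon]
  18. access apple: MISS, evict mango. Cache (LRU->MRU): [dog lemon apple]
  19. access dog: HIT. Cache (LRU->MRU): [lemon apple dog]
  20. access lemon: HIT. Cache (LRU->MRU): [apple dog lemon]
  21. access fox: MISS, evict apple. Cache (LRU->MRU): [dog lemon fox]
  22. access dog: HIT. Cache (LRU->MRU): [lemon fox dog]
  23. access rat: MISS, evict lemon. Cache (LRU->MRU): [fox dog rat]
  24. access lemon: MISS, evict fox. Cache (LRU->MRU): [dog rat lemon]
  25. access pig: MISS, evict dog. Cache (LRU->MRU): [rat lemon pig]
  26. access pig: HIT. Cache (LRU->MRU): [rat lemon pig]
  27. access apple: MISS, evict rat. Cache (LRU->MRU): [lemon pig apple]
  28. access mango: MISS, evict lemon. Cache (LRU->MRU): [pig apple mango]
  29. access pig: HIT. Cache (LRU->MRU): [apple mango pig]
Total: 10 hits, 19 misses, 16 evictions

Answer: 16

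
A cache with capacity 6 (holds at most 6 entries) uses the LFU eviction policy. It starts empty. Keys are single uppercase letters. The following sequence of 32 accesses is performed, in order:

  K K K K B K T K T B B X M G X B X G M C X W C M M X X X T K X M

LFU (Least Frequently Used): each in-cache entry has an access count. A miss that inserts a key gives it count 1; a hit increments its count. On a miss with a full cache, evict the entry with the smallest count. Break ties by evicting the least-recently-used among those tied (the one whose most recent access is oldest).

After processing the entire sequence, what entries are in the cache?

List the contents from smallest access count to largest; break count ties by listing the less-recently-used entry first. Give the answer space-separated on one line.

Answer: T G B M K X

Derivation:
LFU simulation (capacity=6):
  1. access K: MISS. Cache: [K(c=1)]
  2. access K: HIT, count now 2. Cache: [K(c=2)]
  3. access K: HIT, count now 3. Cache: [K(c=3)]
  4. access K: HIT, count now 4. Cache: [K(c=4)]
  5. access B: MISS. Cache: [B(c=1) K(c=4)]
  6. access K: HIT, count now 5. Cache: [B(c=1) K(c=5)]
  7. access T: MISS. Cache: [B(c=1) T(c=1) K(c=5)]
  8. access K: HIT, count now 6. Cache: [B(c=1) T(c=1) K(c=6)]
  9. access T: HIT, count now 2. Cache: [B(c=1) T(c=2) K(c=6)]
  10. access B: HIT, count now 2. Cache: [T(c=2) B(c=2) K(c=6)]
  11. access B: HIT, count now 3. Cache: [T(c=2) B(c=3) K(c=6)]
  12. access X: MISS. Cache: [X(c=1) T(c=2) B(c=3) K(c=6)]
  13. access M: MISS. Cache: [X(c=1) M(c=1) T(c=2) B(c=3) K(c=6)]
  14. access G: MISS. Cache: [X(c=1) M(c=1) G(c=1) T(c=2) B(c=3) K(c=6)]
  15. access X: HIT, count now 2. Cache: [M(c=1) G(c=1) T(c=2) X(c=2) B(c=3) K(c=6)]
  16. access B: HIT, count now 4. Cache: [M(c=1) G(c=1) T(c=2) X(c=2) B(c=4) K(c=6)]
  17. access X: HIT, count now 3. Cache: [M(c=1) G(c=1) T(c=2) X(c=3) B(c=4) K(c=6)]
  18. access G: HIT, count now 2. Cache: [M(c=1) T(c=2) G(c=2) X(c=3) B(c=4) K(c=6)]
  19. access M: HIT, count now 2. Cache: [T(c=2) G(c=2) M(c=2) X(c=3) B(c=4) K(c=6)]
  20. access C: MISS, evict T(c=2). Cache: [C(c=1) G(c=2) M(c=2) X(c=3) B(c=4) K(c=6)]
  21. access X: HIT, count now 4. Cache: [C(c=1) G(c=2) M(c=2) B(c=4) X(c=4) K(c=6)]
  22. access W: MISS, evict C(c=1). Cache: [W(c=1) G(c=2) M(c=2) B(c=4) X(c=4) K(c=6)]
  23. access C: MISS, evict W(c=1). Cache: [C(c=1) G(c=2) M(c=2) B(c=4) X(c=4) K(c=6)]
  24. access M: HIT, count now 3. Cache: [C(c=1) G(c=2) M(c=3) B(c=4) X(c=4) K(c=6)]
  25. access M: HIT, count now 4. Cache: [C(c=1) G(c=2) B(c=4) X(c=4) M(c=4) K(c=6)]
  26. access X: HIT, count now 5. Cache: [C(c=1) G(c=2) B(c=4) M(c=4) X(c=5) K(c=6)]
  27. access X: HIT, count now 6. Cache: [C(c=1) G(c=2) B(c=4) M(c=4) K(c=6) X(c=6)]
  28. access X: HIT, count now 7. Cache: [C(c=1) G(c=2) B(c=4) M(c=4) K(c=6) X(c=7)]
  29. access T: MISS, evict C(c=1). Cache: [T(c=1) G(c=2) B(c=4) M(c=4) K(c=6) X(c=7)]
  30. access K: HIT, count now 7. Cache: [T(c=1) G(c=2) B(c=4) M(c=4) X(c=7) K(c=7)]
  31. access X: HIT, count now 8. Cache: [T(c=1) G(c=2) B(c=4) M(c=4) K(c=7) X(c=8)]
  32. access M: HIT, count now 5. Cache: [T(c=1) G(c=2) B(c=4) M(c=5) K(c=7) X(c=8)]
Total: 22 hits, 10 misses, 4 evictions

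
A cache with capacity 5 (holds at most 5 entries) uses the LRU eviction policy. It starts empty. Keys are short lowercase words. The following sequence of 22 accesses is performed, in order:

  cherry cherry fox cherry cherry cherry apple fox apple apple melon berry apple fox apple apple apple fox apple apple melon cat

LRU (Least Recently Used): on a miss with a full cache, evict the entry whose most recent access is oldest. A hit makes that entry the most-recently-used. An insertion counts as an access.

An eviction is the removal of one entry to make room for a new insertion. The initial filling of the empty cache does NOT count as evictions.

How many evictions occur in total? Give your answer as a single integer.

LRU simulation (capacity=5):
  1. access cherry: MISS. Cache (LRU->MRU): [cherry]
  2. access cherry: HIT. Cache (LRU->MRU): [cherry]
  3. access fox: MISS. Cache (LRU->MRU): [cherry fox]
  4. access cherry: HIT. Cache (LRU->MRU): [fox cherry]
  5. access cherry: HIT. Cache (LRU->MRU): [fox cherry]
  6. access cherry: HIT. Cache (LRU->MRU): [fox cherry]
  7. access apple: MISS. Cache (LRU->MRU): [fox cherry apple]
  8. access fox: HIT. Cache (LRU->MRU): [cherry apple fox]
  9. access apple: HIT. Cache (LRU->MRU): [cherry fox apple]
  10. access apple: HIT. Cache (LRU->MRU): [cherry fox apple]
  11. access melon: MISS. Cache (LRU->MRU): [cherry fox apple melon]
  12. access berry: MISS. Cache (LRU->MRU): [cherry fox apple melon berry]
  13. access apple: HIT. Cache (LRU->MRU): [cherry fox melon berry apple]
  14. access fox: HIT. Cache (LRU->MRU): [cherry melon berry apple fox]
  15. access apple: HIT. Cache (LRU->MRU): [cherry melon berry fox apple]
  16. access apple: HIT. Cache (LRU->MRU): [cherry melon berry fox apple]
  17. access apple: HIT. Cache (LRU->MRU): [cherry melon berry fox apple]
  18. access fox: HIT. Cache (LRU->MRU): [cherry melon berry apple fox]
  19. access apple: HIT. Cache (LRU->MRU): [cherry melon berry fox apple]
  20. access apple: HIT. Cache (LRU->MRU): [cherry melon berry fox apple]
  21. access melon: HIT. Cache (LRU->MRU): [cherry berry fox apple melon]
  22. access cat: MISS, evict cherry. Cache (LRU->MRU): [berry fox apple melon cat]
Total: 16 hits, 6 misses, 1 evictions

Answer: 1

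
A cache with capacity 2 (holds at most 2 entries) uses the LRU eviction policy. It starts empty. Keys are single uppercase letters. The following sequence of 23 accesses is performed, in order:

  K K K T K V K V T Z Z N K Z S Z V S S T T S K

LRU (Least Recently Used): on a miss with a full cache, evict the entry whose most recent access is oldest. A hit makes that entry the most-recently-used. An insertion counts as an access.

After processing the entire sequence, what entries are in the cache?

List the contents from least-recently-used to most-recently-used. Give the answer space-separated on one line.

LRU simulation (capacity=2):
  1. access K: MISS. Cache (LRU->MRU): [K]
  2. access K: HIT. Cache (LRU->MRU): [K]
  3. access K: HIT. Cache (LRU->MRU): [K]
  4. access T: MISS. Cache (LRU->MRU): [K T]
  5. access K: HIT. Cache (LRU->MRU): [T K]
  6. access V: MISS, evict T. Cache (LRU->MRU): [K V]
  7. access K: HIT. Cache (LRU->MRU): [V K]
  8. access V: HIT. Cache (LRU->MRU): [K V]
  9. access T: MISS, evict K. Cache (LRU->MRU): [V T]
  10. access Z: MISS, evict V. Cache (LRU->MRU): [T Z]
  11. access Z: HIT. Cache (LRU->MRU): [T Z]
  12. access N: MISS, evict T. Cache (LRU->MRU): [Z N]
  13. access K: MISS, evict Z. Cache (LRU->MRU): [N K]
  14. access Z: MISS, evict N. Cache (LRU->MRU): [K Z]
  15. access S: MISS, evict K. Cache (LRU->MRU): [Z S]
  16. access Z: HIT. Cache (LRU->MRU): [S Z]
  17. access V: MISS, evict S. Cache (LRU->MRU): [Z V]
  18. access S: MISS, evict Z. Cache (LRU->MRU): [V S]
  19. access S: HIT. Cache (LRU->MRU): [V S]
  20. access T: MISS, evict V. Cache (LRU->MRU): [S T]
  21. access T: HIT. Cache (LRU->MRU): [S T]
  22. access S: HIT. Cache (LRU->MRU): [T S]
  23. access K: MISS, evict T. Cache (LRU->MRU): [S K]
Total: 10 hits, 13 misses, 11 evictions

Answer: S K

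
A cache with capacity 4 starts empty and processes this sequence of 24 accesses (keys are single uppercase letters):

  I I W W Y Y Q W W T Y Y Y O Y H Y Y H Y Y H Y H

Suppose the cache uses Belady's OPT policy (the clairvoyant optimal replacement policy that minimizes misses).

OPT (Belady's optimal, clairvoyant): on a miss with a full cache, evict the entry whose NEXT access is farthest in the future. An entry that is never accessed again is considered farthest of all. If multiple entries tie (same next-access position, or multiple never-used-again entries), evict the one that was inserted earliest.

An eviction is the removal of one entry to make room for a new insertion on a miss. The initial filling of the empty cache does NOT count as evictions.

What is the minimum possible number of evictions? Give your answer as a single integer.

OPT (Belady) simulation (capacity=4):
  1. access I: MISS. Cache: [I]
  2. access I: HIT. Next use of I: never. Cache: [I]
  3. access W: MISS. Cache: [I W]
  4. access W: HIT. Next use of W: step 8. Cache: [I W]
  5. access Y: MISS. Cache: [I W Y]
  6. access Y: HIT. Next use of Y: step 11. Cache: [I W Y]
  7. access Q: MISS. Cache: [I W Y Q]
  8. access W: HIT. Next use of W: step 9. Cache: [I W Y Q]
  9. access W: HIT. Next use of W: never. Cache: [I W Y Q]
  10. access T: MISS, evict I (next use: never). Cache: [W Y Q T]
  11. access Y: HIT. Next use of Y: step 12. Cache: [W Y Q T]
  12. access Y: HIT. Next use of Y: step 13. Cache: [W Y Q T]
  13. access Y: HIT. Next use of Y: step 15. Cache: [W Y Q T]
  14. access O: MISS, evict W (next use: never). Cache: [Y Q T O]
  15. access Y: HIT. Next use of Y: step 17. Cache: [Y Q T O]
  16. access H: MISS, evict Q (next use: never). Cache: [Y T O H]
  17. access Y: HIT. Next use of Y: step 18. Cache: [Y T O H]
  18. access Y: HIT. Next use of Y: step 20. Cache: [Y T O H]
  19. access H: HIT. Next use of H: step 22. Cache: [Y T O H]
  20. access Y: HIT. Next use of Y: step 21. Cache: [Y T O H]
  21. access Y: HIT. Next use of Y: step 23. Cache: [Y T O H]
  22. access H: HIT. Next use of H: step 24. Cache: [Y T O H]
  23. access Y: HIT. Next use of Y: never. Cache: [Y T O H]
  24. access H: HIT. Next use of H: never. Cache: [Y T O H]
Total: 17 hits, 7 misses, 3 evictions

Answer: 3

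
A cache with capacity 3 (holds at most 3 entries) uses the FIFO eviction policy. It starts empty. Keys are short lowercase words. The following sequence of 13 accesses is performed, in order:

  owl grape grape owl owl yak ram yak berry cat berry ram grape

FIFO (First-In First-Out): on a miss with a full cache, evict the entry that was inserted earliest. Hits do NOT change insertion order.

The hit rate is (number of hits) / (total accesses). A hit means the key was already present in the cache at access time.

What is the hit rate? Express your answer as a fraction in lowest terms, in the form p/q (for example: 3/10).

FIFO simulation (capacity=3):
  1. access owl: MISS. Cache (old->new): [owl]
  2. access grape: MISS. Cache (old->new): [owl grape]
  3. access grape: HIT. Cache (old->new): [owl grape]
  4. access owl: HIT. Cache (old->new): [owl grape]
  5. access owl: HIT. Cache (old->new): [owl grape]
  6. access yak: MISS. Cache (old->new): [owl grape yak]
  7. access ram: MISS, evict owl. Cache (old->new): [grape yak ram]
  8. access yak: HIT. Cache (old->new): [grape yak ram]
  9. access berry: MISS, evict grape. Cache (old->new): [yak ram berry]
  10. access cat: MISS, evict yak. Cache (old->new): [ram berry cat]
  11. access berry: HIT. Cache (old->new): [ram berry cat]
  12. access ram: HIT. Cache (old->new): [ram berry cat]
  13. access grape: MISS, evict ram. Cache (old->new): [berry cat grape]
Total: 6 hits, 7 misses, 4 evictions

Hit rate = 6/13

Answer: 6/13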